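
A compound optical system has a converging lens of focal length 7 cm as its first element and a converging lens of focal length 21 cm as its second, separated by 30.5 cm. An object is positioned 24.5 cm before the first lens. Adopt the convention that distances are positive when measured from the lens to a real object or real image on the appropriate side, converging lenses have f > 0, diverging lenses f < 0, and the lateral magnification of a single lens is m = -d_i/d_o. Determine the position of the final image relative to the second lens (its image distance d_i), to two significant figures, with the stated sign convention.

Applying the thin-lens equation to the first lens, 1/7 = 1/24.5 + 1/d_i1, which gives d_i1 = 9.800 cm.
The intermediate image is 9.800 cm to the right of lens 1, so d_o2 = L - d_i1 = 30.5 - 9.800 = 20.700 cm.
Applying the thin-lens equation again with f_2 = 21 cm and d_o2 = 20.700 cm gives d_i2 = -1449.000 cm.

-1400 cm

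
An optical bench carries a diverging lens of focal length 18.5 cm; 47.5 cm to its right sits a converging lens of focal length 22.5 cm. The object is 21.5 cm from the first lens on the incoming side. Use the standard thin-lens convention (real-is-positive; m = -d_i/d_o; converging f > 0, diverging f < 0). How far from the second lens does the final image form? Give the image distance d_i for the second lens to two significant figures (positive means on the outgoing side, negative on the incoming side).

37 cm

Applying the thin-lens equation to the first lens, 1/(-18.5) = 1/21.5 + 1/d_i1, which gives d_i1 = -9.944 cm.
The intermediate image is virtual, 9.944 cm to the left of lens 1, so d_o2 = L - d_i1 = 47.5 - (-9.944) = 57.444 cm.
Applying the thin-lens equation again with f_2 = 22.5 cm and d_o2 = 57.444 cm gives d_i2 = 36.988 cm.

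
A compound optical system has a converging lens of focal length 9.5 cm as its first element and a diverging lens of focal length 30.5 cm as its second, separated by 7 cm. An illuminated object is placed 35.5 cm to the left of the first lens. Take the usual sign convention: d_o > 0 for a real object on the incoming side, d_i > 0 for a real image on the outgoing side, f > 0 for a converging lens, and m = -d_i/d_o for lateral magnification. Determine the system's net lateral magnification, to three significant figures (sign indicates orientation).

First lens: d_i1 = 1/(1/9.5 - 1/35.5) = 12.971 cm.
m_1 = -(12.971)/35.5 = -0.3654.
This image would form 12.971 cm past lens 1, i.e. 5.971 cm beyond lens 2, so it is a virtual object for lens 2: d_o2 = 7 - 12.971 = -5.971 cm.
Second lens: d_i2 = 1/(1/(-30.5) - 1/(-5.971)) = 7.425 cm.
m_2 = -(7.425)/(-5.971) = 1.2434.
Overall magnification: m = m_1 m_2 = -0.4543.

-0.454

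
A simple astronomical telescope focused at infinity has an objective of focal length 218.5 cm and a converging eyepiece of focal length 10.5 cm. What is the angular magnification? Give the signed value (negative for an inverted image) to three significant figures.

M = -f_obj/f_eye = -218.5/(10.5) = -20.810.

-20.8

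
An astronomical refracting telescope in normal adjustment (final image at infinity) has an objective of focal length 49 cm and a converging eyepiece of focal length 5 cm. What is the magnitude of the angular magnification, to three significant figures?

|M| = f_obj/|f_eye| = 49/5 = 9.800.

9.80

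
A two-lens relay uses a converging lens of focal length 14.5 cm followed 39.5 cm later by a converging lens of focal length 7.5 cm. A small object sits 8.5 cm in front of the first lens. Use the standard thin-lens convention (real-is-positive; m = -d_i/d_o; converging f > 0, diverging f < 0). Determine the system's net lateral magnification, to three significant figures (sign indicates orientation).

Lens 1: 1/d_i1 = 1/f_1 - 1/d_o1 = 1/14.5 - 1/8.5 = -0.04868 cm^-1, so d_i1 = -20.542 cm.
m_1 = -(-20.542)/8.5 = 2.4167.
With d_i1 < 0 the first image is virtual and lies on the object side; the object distance for lens 2 is d_o2 = 39.5 - (-20.542) = 60.042 cm.
Lens 2: 1/d_i2 = 1/f_2 - 1/d_o2 = 1/7.5 - 1/(60.042) = 0.11668 cm^-1, so d_i2 = 8.571 cm.
m_2 = -(8.571)/(60.042) = -0.1427.
Total m = m_1 x m_2 = (2.4167)(-0.1427) = -0.3450.

-0.345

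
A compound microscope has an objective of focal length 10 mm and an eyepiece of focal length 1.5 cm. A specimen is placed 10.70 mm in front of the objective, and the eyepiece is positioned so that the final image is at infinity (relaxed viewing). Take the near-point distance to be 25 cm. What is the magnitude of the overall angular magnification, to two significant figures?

240

Convert to cm: f_obj = 10 mm = 1 cm; d_o = 10.70 mm = 1.07 cm.
Objective: 1/d_i = 1/f_obj - 1/d_o = 1/1 - 1/1.07 = 0.06542 cm^-1, so d_i = 15.286 cm.
m_obj = -d_i/d_o = -15.286/1.07 = -14.286.
Eyepiece angular magnification (image at infinity): M_eye = D/f_e = 25/1.5 = 16.667.
Overall M = m_obj x M_eye = (-14.286)(16.667) = -238.10.
|M| = 238.10.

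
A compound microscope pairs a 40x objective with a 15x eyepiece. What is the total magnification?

The overall magnification of a compound microscope is the product of the objective and eyepiece magnifications:
M = M_obj x M_eye = 40 x 15 = 600.

600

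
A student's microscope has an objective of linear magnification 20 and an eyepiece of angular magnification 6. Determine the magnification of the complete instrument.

120

The overall magnification of a compound microscope is the product of the objective and eyepiece magnifications:
M = M_obj x M_eye = 20 x 6 = 120.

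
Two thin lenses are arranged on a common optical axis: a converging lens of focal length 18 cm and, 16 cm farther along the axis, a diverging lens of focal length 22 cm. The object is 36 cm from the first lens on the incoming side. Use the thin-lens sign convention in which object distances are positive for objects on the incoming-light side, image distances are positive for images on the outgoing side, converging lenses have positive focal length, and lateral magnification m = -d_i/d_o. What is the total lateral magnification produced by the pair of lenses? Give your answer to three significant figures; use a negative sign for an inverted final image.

-11.0

First lens: d_i1 = 1/(1/18 - 1/36) = 36.000 cm.
m_1 = -(36.000)/36 = -1.0000.
This image would form 36.000 cm past lens 1, i.e. 20.000 cm beyond lens 2, so it is a virtual object for lens 2: d_o2 = 16 - 36.000 = -20.000 cm.
Second lens: d_i2 = 1/(1/(-22) - 1/(-20.000)) = 220.000 cm.
m_2 = -(220.000)/(-20.000) = 11.0000.
Overall magnification: m = m_1 m_2 = -11.0000.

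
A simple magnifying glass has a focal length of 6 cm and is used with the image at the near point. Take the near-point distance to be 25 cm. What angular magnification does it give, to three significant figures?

5.17

M = 1 + D/f = 1 + 25/6 = 5.167.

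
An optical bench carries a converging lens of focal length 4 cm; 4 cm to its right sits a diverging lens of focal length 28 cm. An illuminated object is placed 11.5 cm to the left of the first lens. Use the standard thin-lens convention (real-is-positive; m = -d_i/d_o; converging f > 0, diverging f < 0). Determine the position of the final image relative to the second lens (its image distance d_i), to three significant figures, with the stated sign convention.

Applying the thin-lens equation to the first lens, 1/4 = 1/11.5 + 1/d_i1, which gives d_i1 = 6.133 cm.
This image would form 6.133 cm past lens 1, i.e. 2.133 cm beyond lens 2, so it is a virtual object for lens 2: d_o2 = 4 - 6.133 = -2.133 cm.
Applying the thin-lens equation again with f_2 = -28 cm and d_o2 = -2.133 cm gives d_i2 = 2.309 cm.

2.31 cm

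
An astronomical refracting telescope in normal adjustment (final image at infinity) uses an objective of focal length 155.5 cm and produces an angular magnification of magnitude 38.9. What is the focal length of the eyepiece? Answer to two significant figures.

4.0 cm

|M| = f_obj/f_eye, so f_eye = f_obj/|M| = 155.5/38.9 = 3.997 cm.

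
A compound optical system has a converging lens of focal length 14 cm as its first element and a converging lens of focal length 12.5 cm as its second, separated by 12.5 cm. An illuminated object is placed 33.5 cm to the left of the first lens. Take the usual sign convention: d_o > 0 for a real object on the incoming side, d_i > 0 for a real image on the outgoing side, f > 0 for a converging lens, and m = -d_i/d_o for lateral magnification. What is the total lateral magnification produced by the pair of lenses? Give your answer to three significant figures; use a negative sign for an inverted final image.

-0.373

Lens 1: 1/d_i1 = 1/f_1 - 1/d_o1 = 1/14 - 1/33.5 = 0.04158 cm^-1, so d_i1 = 24.051 cm.
m_1 = -(24.051)/33.5 = -0.7179.
Since 24.051 cm > 12.5 cm, the first image lies past the second lens and serves as a virtual object: d_o2 = L - d_i1 = -11.551 cm.
Lens 2: 1/d_i2 = 1/f_2 - 1/d_o2 = 1/12.5 - 1/(-11.551) = 0.16657 cm^-1, so d_i2 = 6.003 cm.
m_2 = -(6.003)/(-11.551) = 0.5197.
Overall magnification: m = m_1 m_2 = -0.3731.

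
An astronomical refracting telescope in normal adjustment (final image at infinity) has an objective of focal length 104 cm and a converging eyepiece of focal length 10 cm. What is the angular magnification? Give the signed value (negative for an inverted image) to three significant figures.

-10.4

M = -f_obj/f_eye = -104/(10) = -10.400.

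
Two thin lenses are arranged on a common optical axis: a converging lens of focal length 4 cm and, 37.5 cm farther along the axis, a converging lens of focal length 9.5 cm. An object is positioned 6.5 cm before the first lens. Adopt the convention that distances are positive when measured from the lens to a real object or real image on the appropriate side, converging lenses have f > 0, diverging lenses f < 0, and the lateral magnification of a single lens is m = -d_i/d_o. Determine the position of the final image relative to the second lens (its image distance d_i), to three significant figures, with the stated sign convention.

14.6 cm

First lens: d_i1 = 1/(1/4 - 1/6.5) = 10.400 cm.
That image sits 27.100 cm in front of the second lens, so d_o2 = 27.100 cm.
Second lens: d_i2 = 1/(1/9.5 - 1/(27.100)) = 14.628 cm.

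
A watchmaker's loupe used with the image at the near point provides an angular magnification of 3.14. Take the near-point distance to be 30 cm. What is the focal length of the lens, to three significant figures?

14.0 cm

For the image at the near point, M = 1 + D/f.
f = D/(M - 1) = 30/(3.14 - 1) = 14.019 cm.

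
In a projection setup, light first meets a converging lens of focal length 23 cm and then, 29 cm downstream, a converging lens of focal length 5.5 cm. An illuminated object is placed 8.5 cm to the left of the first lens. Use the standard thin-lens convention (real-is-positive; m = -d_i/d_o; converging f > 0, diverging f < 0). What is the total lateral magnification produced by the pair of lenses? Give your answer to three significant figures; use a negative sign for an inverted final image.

Applying the thin-lens equation to the first lens, 1/23 = 1/8.5 + 1/d_i1, which gives d_i1 = -13.483 cm.
Its lateral magnification is m_1 = -d_i1/d_o1 = -(-13.483)/8.5 = 1.5862.
The intermediate image is virtual, 13.483 cm to the left of lens 1, so d_o2 = L - d_i1 = 29 - (-13.483) = 42.483 cm.
Applying the thin-lens equation again with f_2 = 5.5 cm and d_o2 = 42.483 cm gives d_i2 = 6.318 cm.
m_2 = -(6.318)/(42.483) = -0.1487.
Total m = m_1 x m_2 = (1.5862)(-0.1487) = -0.2359.

-0.236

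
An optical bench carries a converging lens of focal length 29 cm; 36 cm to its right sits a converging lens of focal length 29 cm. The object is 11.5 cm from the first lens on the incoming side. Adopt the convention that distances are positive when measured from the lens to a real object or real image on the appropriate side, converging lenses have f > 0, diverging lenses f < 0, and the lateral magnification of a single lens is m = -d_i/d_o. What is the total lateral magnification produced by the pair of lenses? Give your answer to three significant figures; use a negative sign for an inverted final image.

Lens 1: 1/d_i1 = 1/f_1 - 1/d_o1 = 1/29 - 1/11.5 = -0.05247 cm^-1, so d_i1 = -19.057 cm.
m_1 = -(-19.057)/11.5 = 1.6571.
With d_i1 < 0 the first image is virtual and lies on the object side; the object distance for lens 2 is d_o2 = 36 - (-19.057) = 55.057 cm.
Lens 2: 1/d_i2 = 1/f_2 - 1/d_o2 = 1/29 - 1/(55.057) = 0.01632 cm^-1, so d_i2 = 61.275 cm.
m_2 = -(61.275)/(55.057) = -1.1129.
Total m = m_1 x m_2 = (1.6571)(-1.1129) = -1.8443.

-1.84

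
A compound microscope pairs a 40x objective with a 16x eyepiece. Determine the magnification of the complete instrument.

640

The overall magnification of a compound microscope is the product of the objective and eyepiece magnifications:
M = M_obj x M_eye = 40 x 16 = 640.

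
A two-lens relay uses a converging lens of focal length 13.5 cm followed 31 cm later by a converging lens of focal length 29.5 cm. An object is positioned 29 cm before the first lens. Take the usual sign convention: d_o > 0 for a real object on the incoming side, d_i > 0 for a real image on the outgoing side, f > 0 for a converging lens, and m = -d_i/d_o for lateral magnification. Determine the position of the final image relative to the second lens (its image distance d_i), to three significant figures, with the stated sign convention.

Lens 1: 1/d_i1 = 1/f_1 - 1/d_o1 = 1/13.5 - 1/29 = 0.03959 cm^-1, so d_i1 = 25.258 cm.
That image sits 5.742 cm in front of the second lens, so d_o2 = 5.742 cm.
Lens 2: 1/d_i2 = 1/f_2 - 1/d_o2 = 1/29.5 - 1/(5.742) = -0.14026 cm^-1, so d_i2 = -7.130 cm.

-7.13 cm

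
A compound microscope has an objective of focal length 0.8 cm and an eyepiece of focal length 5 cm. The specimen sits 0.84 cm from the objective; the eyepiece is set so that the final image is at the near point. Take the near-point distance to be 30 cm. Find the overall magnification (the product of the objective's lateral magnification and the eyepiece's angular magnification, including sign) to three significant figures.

Objective: 1/d_i = 1/f_obj - 1/d_o = 1/0.8 - 1/0.84 = 0.05952 cm^-1, so d_i = 16.800 cm.
m_obj = -d_i/d_o = -16.800/0.84 = -20.000.
Eyepiece angular magnification (image at near point): M_eye = 1 + D/f_e = 1 + 30/5 = 7.000.
Overall M = m_obj x M_eye = (-20.000)(7.000) = -140.00.

-140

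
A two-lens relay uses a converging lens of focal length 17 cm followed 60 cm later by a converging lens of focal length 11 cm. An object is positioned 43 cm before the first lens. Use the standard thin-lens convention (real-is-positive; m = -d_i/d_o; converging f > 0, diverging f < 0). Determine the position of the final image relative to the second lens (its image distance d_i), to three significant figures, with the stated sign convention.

First lens: d_i1 = 1/(1/17 - 1/43) = 28.115 cm.
Object distance for lens 2: d_o2 = 60 - 28.115 = 31.885 cm.
Second lens: d_i2 = 1/(1/11 - 1/(31.885)) = 16.794 cm.

16.8 cm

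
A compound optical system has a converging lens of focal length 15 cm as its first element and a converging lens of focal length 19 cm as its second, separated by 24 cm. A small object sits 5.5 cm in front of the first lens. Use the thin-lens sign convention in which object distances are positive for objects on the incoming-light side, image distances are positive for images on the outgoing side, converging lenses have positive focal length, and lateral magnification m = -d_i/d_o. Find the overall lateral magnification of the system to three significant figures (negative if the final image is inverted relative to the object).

-2.19

First lens: d_i1 = 1/(1/15 - 1/5.5) = -8.684 cm.
m_1 = -(-8.684)/5.5 = 1.5789.
The intermediate image is virtual, 8.684 cm to the left of lens 1, so d_o2 = L - d_i1 = 24 - (-8.684) = 32.684 cm.
Second lens: d_i2 = 1/(1/19 - 1/(32.684)) = 45.381 cm.
m_2 = -(45.381)/(32.684) = -1.3885.
The system's lateral magnification is m_1 m_2 = (1.5789)(-1.3885) = -2.1923.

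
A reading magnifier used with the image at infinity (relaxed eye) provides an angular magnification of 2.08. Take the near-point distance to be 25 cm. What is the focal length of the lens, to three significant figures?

For the image at infinity, M = D/f.
f = D/M = 25/2.08 = 12.019 cm.

12.0 cm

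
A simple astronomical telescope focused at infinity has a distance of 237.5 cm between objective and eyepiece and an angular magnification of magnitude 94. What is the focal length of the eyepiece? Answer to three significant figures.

In normal adjustment the tube length equals f_obj + f_eye and |M| = f_obj/f_eye.
So f_obj = 94 f_eye and 94 f_eye + f_eye = 237.5 cm, giving f_eye = 237.5/95 = 2.500 cm and f_obj = 235.000 cm.

2.50 cm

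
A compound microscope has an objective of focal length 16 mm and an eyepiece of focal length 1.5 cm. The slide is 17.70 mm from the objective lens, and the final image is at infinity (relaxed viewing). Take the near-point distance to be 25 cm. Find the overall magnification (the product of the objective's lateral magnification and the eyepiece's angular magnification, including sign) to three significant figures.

-157

Convert to cm: f_obj = 16 mm = 1.6 cm; d_o = 17.70 mm = 1.77 cm.
Objective: 1/d_i = 1/f_obj - 1/d_o = 1/1.6 - 1/1.77 = 0.06003 cm^-1, so d_i = 16.659 cm.
m_obj = -d_i/d_o = -16.659/1.77 = -9.412.
Eyepiece angular magnification (image at infinity): M_eye = D/f_e = 25/1.5 = 16.667.
Overall M = m_obj x M_eye = (-9.412)(16.667) = -156.86.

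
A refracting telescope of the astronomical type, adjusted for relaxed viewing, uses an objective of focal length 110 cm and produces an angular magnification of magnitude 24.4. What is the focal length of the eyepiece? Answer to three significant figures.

4.51 cm

|M| = f_obj/f_eye, so f_eye = f_obj/|M| = 110/24.4 = 4.508 cm.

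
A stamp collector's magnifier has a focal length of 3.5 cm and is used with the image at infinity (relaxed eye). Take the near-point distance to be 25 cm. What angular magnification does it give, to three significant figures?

M = D/f = 25/3.5 = 7.143.

7.14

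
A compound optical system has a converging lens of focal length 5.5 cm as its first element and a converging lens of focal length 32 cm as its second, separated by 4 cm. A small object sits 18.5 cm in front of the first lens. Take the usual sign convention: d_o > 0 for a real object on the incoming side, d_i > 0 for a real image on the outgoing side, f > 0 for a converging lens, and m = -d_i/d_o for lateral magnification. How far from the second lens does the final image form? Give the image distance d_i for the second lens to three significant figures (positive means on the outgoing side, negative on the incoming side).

Applying the thin-lens equation to the first lens, 1/5.5 = 1/18.5 + 1/d_i1, which gives d_i1 = 7.827 cm.
Since 7.827 cm > 4 cm, the first image lies past the second lens and serves as a virtual object: d_o2 = L - d_i1 = -3.827 cm.
Applying the thin-lens equation again with f_2 = 32 cm and d_o2 = -3.827 cm gives d_i2 = 3.418 cm.

3.42 cm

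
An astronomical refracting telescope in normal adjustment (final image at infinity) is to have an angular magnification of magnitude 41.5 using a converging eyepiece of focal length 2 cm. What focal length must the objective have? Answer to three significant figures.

83.0 cm

|M| = f_obj/|f_eye|, so f_obj = |M| x |f_eye| = 41.5 x 2 = 83.000 cm.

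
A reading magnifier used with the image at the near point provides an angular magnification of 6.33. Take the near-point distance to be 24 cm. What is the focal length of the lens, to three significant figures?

For the image at the near point, M = 1 + D/f.
f = D/(M - 1) = 24/(6.33 - 1) = 4.503 cm.

4.50 cm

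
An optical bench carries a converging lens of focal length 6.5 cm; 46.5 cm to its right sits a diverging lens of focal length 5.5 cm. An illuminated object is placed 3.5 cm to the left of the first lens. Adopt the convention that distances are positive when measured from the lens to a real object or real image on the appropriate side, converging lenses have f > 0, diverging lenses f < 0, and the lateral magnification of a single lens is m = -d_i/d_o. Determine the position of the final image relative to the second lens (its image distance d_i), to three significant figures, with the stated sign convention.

-4.99 cm

First lens: d_i1 = 1/(1/6.5 - 1/3.5) = -7.583 cm.
With d_i1 < 0 the first image is virtual and lies on the object side; the object distance for lens 2 is d_o2 = 46.5 - (-7.583) = 54.083 cm.
Second lens: d_i2 = 1/(1/(-5.5) - 1/(54.083)) = -4.992 cm.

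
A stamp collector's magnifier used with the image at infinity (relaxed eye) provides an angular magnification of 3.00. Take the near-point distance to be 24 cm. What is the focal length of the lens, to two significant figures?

8.0 cm

For the image at infinity, M = D/f.
f = D/M = 24/3.0 = 8.000 cm.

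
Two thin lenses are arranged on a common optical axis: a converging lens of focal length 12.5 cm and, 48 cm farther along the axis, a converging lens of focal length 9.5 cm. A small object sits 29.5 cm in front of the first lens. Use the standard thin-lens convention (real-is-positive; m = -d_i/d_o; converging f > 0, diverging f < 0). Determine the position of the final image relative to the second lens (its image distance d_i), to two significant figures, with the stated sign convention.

15 cm

Lens 1: 1/d_i1 = 1/f_1 - 1/d_o1 = 1/12.5 - 1/29.5 = 0.04610 cm^-1, so d_i1 = 21.691 cm.
Object distance for lens 2: d_o2 = 48 - 21.691 = 26.309 cm.
Lens 2: 1/d_i2 = 1/f_2 - 1/d_o2 = 1/9.5 - 1/(26.309) = 0.06725 cm^-1, so d_i2 = 14.869 cm.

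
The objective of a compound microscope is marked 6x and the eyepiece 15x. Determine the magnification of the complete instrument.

90

The overall magnification of a compound microscope is the product of the objective and eyepiece magnifications:
M = M_obj x M_eye = 6 x 15 = 90.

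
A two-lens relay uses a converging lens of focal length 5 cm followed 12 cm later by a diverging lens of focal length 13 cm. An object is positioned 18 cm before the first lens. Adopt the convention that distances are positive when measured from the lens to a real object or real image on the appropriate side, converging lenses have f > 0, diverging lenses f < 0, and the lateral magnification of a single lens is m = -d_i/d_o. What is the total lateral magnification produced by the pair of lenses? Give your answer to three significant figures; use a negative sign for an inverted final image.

Lens 1: 1/d_i1 = 1/f_1 - 1/d_o1 = 1/5 - 1/18 = 0.14444 cm^-1, so d_i1 = 6.923 cm.
m_1 = -(6.923)/18 = -0.3846.
That image sits 5.077 cm in front of the second lens, so d_o2 = 5.077 cm.
Lens 2: 1/d_i2 = 1/f_2 - 1/d_o2 = 1/(-13) - 1/(5.077) = -0.27389 cm^-1, so d_i2 = -3.651 cm.
m_2 = -(-3.651)/(5.077) = 0.7191.
Overall magnification: m = m_1 m_2 = -0.2766.

-0.277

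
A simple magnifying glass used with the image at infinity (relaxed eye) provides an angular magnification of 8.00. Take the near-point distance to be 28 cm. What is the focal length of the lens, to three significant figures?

3.50 cm

For the image at infinity, M = D/f.
f = D/M = 28/8.0 = 3.500 cm.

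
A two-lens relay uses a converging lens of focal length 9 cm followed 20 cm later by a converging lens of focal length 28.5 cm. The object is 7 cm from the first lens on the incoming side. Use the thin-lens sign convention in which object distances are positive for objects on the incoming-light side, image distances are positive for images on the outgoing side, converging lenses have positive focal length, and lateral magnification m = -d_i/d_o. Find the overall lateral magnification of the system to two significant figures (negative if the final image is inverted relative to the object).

-5.6

Applying the thin-lens equation to the first lens, 1/9 = 1/7 + 1/d_i1, which gives d_i1 = -31.500 cm.
Its lateral magnification is m_1 = -d_i1/d_o1 = -(-31.500)/7 = 4.5000.
With d_i1 < 0 the first image is virtual and lies on the object side; the object distance for lens 2 is d_o2 = 20 - (-31.500) = 51.500 cm.
Applying the thin-lens equation again with f_2 = 28.5 cm and d_o2 = 51.500 cm gives d_i2 = 63.815 cm.
m_2 = -(63.815)/(51.500) = -1.2391.
Total m = m_1 x m_2 = (4.5000)(-1.2391) = -5.5761.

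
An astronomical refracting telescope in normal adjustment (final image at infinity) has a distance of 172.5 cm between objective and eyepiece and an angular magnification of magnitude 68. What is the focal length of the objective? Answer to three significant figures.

170 cm

In normal adjustment the tube length equals f_obj + f_eye and |M| = f_obj/f_eye.
So f_obj = 68 f_eye and 68 f_eye + f_eye = 172.5 cm, giving f_eye = 172.5/69 = 2.500 cm and f_obj = 170.000 cm.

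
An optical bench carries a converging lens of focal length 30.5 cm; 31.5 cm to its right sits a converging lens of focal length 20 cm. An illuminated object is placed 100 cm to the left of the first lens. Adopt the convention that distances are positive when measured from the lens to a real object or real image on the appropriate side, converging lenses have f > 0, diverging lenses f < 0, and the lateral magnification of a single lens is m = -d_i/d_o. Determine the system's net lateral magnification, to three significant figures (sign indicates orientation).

-0.271

Lens 1: 1/d_i1 = 1/f_1 - 1/d_o1 = 1/30.5 - 1/100 = 0.02279 cm^-1, so d_i1 = 43.885 cm.
m_1 = -(43.885)/100 = -0.4388.
This image would form 43.885 cm past lens 1, i.e. 12.385 cm beyond lens 2, so it is a virtual object for lens 2: d_o2 = 31.5 - 43.885 = -12.385 cm.
Lens 2: 1/d_i2 = 1/f_2 - 1/d_o2 = 1/20 - 1/(-12.385) = 0.13074 cm^-1, so d_i2 = 7.649 cm.
m_2 = -(7.649)/(-12.385) = 0.6176.
Total m = m_1 x m_2 = (-0.4388)(0.6176) = -0.2710.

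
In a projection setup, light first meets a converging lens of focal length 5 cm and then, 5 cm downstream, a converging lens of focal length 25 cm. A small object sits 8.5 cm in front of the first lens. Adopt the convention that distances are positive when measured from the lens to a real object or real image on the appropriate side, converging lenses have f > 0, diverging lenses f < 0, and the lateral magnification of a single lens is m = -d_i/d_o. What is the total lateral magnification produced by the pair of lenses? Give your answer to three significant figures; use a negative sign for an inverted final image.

Applying the thin-lens equation to the first lens, 1/5 = 1/8.5 + 1/d_i1, which gives d_i1 = 12.143 cm.
Its lateral magnification is m_1 = -d_i1/d_o1 = -(12.143)/8.5 = -1.4286.
Since 12.143 cm > 5 cm, the first image lies past the second lens and serves as a virtual object: d_o2 = L - d_i1 = -7.143 cm.
Applying the thin-lens equation again with f_2 = 25 cm and d_o2 = -7.143 cm gives d_i2 = 5.556 cm.
m_2 = -(5.556)/(-7.143) = 0.7778.
Total m = m_1 x m_2 = (-1.4286)(0.7778) = -1.1111.

-1.11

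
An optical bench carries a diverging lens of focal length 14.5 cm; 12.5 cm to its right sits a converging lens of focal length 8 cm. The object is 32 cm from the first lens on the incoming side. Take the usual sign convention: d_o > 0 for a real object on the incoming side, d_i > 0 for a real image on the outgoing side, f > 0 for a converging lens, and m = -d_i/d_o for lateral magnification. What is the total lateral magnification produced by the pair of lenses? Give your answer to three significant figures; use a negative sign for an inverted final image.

Lens 1: 1/d_i1 = 1/f_1 - 1/d_o1 = 1/(-14.5) - 1/32 = -0.10022 cm^-1, so d_i1 = -9.978 cm.
m_1 = -(-9.978)/32 = 0.3118.
The intermediate image is virtual, 9.978 cm to the left of lens 1, so d_o2 = L - d_i1 = 12.5 - (-9.978) = 22.478 cm.
Lens 2: 1/d_i2 = 1/f_2 - 1/d_o2 = 1/8 - 1/(22.478) = 0.08051 cm^-1, so d_i2 = 12.420 cm.
m_2 = -(12.420)/(22.478) = -0.5525.
The system's lateral magnification is m_1 m_2 = (0.3118)(-0.5525) = -0.1723.

-0.172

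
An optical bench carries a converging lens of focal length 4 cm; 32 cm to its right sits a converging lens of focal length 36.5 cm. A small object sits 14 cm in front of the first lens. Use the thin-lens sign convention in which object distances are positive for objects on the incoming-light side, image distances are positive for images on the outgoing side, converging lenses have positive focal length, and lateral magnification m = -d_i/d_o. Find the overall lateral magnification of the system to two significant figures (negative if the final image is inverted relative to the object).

-1.4

Applying the thin-lens equation to the first lens, 1/4 = 1/14 + 1/d_i1, which gives d_i1 = 5.600 cm.
Its lateral magnification is m_1 = -d_i1/d_o1 = -(5.600)/14 = -0.4000.
That image sits 26.400 cm in front of the second lens, so d_o2 = 26.400 cm.
Applying the thin-lens equation again with f_2 = 36.5 cm and d_o2 = 26.400 cm gives d_i2 = -95.406 cm.
m_2 = -(-95.406)/(26.400) = 3.6139.
The system's lateral magnification is m_1 m_2 = (-0.4000)(3.6139) = -1.4455.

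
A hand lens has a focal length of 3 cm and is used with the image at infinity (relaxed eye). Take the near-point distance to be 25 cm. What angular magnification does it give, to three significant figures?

M = D/f = 25/3 = 8.333.

8.33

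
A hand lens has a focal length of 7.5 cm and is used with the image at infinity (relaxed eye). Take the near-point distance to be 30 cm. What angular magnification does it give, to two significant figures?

M = D/f = 30/7.5 = 4.000.

4.0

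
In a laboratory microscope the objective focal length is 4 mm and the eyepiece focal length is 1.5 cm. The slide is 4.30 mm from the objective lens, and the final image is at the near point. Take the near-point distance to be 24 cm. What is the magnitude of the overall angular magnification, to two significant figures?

Convert to cm: f_obj = 4 mm = 0.4 cm; d_o = 4.30 mm = 0.43 cm.
Objective: 1/d_i = 1/f_obj - 1/d_o = 1/0.4 - 1/0.43 = 0.17442 cm^-1, so d_i = 5.733 cm.
m_obj = -d_i/d_o = -5.733/0.43 = -13.333.
Eyepiece angular magnification (image at near point): M_eye = 1 + D/f_e = 1 + 24/1.5 = 17.000.
Overall M = m_obj x M_eye = (-13.333)(17.000) = -226.67.
|M| = 226.67.

230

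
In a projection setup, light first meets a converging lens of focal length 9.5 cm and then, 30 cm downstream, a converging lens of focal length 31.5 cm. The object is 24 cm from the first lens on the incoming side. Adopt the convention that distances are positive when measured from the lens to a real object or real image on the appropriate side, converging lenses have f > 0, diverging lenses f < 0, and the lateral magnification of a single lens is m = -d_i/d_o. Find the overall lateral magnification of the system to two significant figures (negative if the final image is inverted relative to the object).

Lens 1: 1/d_i1 = 1/f_1 - 1/d_o1 = 1/9.5 - 1/24 = 0.06360 cm^-1, so d_i1 = 15.724 cm.
m_1 = -(15.724)/24 = -0.6552.
That image sits 14.276 cm in front of the second lens, so d_o2 = 14.276 cm.
Lens 2: 1/d_i2 = 1/f_2 - 1/d_o2 = 1/31.5 - 1/(14.276) = -0.03830 cm^-1, so d_i2 = -26.108 cm.
m_2 = -(-26.108)/(14.276) = 1.8288.
The system's lateral magnification is m_1 m_2 = (-0.6552)(1.8288) = -1.1982.

-1.2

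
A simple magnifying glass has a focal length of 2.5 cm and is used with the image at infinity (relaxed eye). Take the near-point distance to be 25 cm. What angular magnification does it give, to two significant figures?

10

M = D/f = 25/2.5 = 10.000.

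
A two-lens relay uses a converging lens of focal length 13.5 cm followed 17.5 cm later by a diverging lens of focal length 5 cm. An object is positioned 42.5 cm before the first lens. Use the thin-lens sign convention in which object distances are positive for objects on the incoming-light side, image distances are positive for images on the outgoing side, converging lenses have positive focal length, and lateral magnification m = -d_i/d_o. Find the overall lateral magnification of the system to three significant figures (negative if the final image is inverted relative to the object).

-0.857

Applying the thin-lens equation to the first lens, 1/13.5 = 1/42.5 + 1/d_i1, which gives d_i1 = 19.784 cm.
Its lateral magnification is m_1 = -d_i1/d_o1 = -(19.784)/42.5 = -0.4655.
This image would form 19.784 cm past lens 1, i.e. 2.284 cm beyond lens 2, so it is a virtual object for lens 2: d_o2 = 17.5 - 19.784 = -2.284 cm.
Applying the thin-lens equation again with f_2 = -5 cm and d_o2 = -2.284 cm gives d_i2 = 4.206 cm.
m_2 = -(4.206)/(-2.284) = 1.8413.
Total m = m_1 x m_2 = (-0.4655)(1.8413) = -0.8571.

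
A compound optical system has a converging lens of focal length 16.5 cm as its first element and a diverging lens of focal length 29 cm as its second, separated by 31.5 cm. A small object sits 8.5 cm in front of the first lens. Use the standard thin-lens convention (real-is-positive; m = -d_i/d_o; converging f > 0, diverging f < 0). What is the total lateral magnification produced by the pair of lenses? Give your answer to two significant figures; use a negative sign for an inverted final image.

Lens 1: 1/d_i1 = 1/f_1 - 1/d_o1 = 1/16.5 - 1/8.5 = -0.05704 cm^-1, so d_i1 = -17.531 cm.
m_1 = -(-17.531)/8.5 = 2.0625.
With d_i1 < 0 the first image is virtual and lies on the object side; the object distance for lens 2 is d_o2 = 31.5 - (-17.531) = 49.031 cm.
Lens 2: 1/d_i2 = 1/f_2 - 1/d_o2 = 1/(-29) - 1/(49.031) = -0.05488 cm^-1, so d_i2 = -18.222 cm.
m_2 = -(-18.222)/(49.031) = 0.3716.
The system's lateral magnification is m_1 m_2 = (2.0625)(0.3716) = 0.7665.

0.77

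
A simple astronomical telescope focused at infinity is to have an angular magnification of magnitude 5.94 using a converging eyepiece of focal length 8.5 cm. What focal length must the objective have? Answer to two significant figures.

|M| = f_obj/|f_eye|, so f_obj = |M| x |f_eye| = 5.94 x 8.5 = 50.490 cm.

50 cm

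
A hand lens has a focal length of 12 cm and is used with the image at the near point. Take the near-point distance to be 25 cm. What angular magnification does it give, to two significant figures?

M = 1 + D/f = 1 + 25/12 = 3.083.

3.1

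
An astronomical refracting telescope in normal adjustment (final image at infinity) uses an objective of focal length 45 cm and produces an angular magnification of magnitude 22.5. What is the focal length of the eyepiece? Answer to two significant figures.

2.0 cm

|M| = f_obj/f_eye, so f_eye = f_obj/|M| = 45/22.5 = 2.000 cm.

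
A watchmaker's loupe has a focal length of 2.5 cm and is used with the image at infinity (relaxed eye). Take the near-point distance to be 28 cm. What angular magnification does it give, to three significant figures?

11.2

M = D/f = 28/2.5 = 11.200.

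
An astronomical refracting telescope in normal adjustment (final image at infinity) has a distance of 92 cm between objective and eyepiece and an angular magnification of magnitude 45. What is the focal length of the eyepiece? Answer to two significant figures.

In normal adjustment the tube length equals f_obj + f_eye and |M| = f_obj/f_eye.
So f_obj = 45 f_eye and 45 f_eye + f_eye = 92 cm, giving f_eye = 92/46 = 2.000 cm and f_obj = 90.000 cm.

2.0 cm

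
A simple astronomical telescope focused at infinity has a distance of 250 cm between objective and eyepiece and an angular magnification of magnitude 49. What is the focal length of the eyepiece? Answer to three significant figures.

In normal adjustment the tube length equals f_obj + f_eye and |M| = f_obj/f_eye.
So f_obj = 49 f_eye and 49 f_eye + f_eye = 250 cm, giving f_eye = 250/50 = 5.000 cm and f_obj = 245.000 cm.

5.00 cm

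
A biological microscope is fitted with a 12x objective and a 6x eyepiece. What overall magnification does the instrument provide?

72

The overall magnification of a compound microscope is the product of the objective and eyepiece magnifications:
M = M_obj x M_eye = 12 x 6 = 72.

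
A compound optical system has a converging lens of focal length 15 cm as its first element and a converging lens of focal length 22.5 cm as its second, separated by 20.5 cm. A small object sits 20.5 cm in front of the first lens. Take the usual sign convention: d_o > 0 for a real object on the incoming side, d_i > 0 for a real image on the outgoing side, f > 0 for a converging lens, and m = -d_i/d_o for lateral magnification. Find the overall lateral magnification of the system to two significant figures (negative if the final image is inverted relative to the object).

Lens 1: 1/d_i1 = 1/f_1 - 1/d_o1 = 1/15 - 1/20.5 = 0.01789 cm^-1, so d_i1 = 55.909 cm.
m_1 = -(55.909)/20.5 = -2.7273.
Since 55.909 cm > 20.5 cm, the first image lies past the second lens and serves as a virtual object: d_o2 = L - d_i1 = -35.409 cm.
Lens 2: 1/d_i2 = 1/f_2 - 1/d_o2 = 1/22.5 - 1/(-35.409) = 0.07269 cm^-1, so d_i2 = 13.758 cm.
m_2 = -(13.758)/(-35.409) = 0.3885.
The system's lateral magnification is m_1 m_2 = (-2.7273)(0.3885) = -1.0597.

-1.1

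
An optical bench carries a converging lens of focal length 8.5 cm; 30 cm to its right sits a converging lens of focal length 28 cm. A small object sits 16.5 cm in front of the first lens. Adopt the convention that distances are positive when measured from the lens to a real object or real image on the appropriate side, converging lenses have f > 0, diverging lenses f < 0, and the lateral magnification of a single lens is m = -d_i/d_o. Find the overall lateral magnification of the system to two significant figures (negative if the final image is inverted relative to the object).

Lens 1: 1/d_i1 = 1/f_1 - 1/d_o1 = 1/8.5 - 1/16.5 = 0.05704 cm^-1, so d_i1 = 17.531 cm.
m_1 = -(17.531)/16.5 = -1.0625.
The intermediate image is 17.531 cm to the right of lens 1, so d_o2 = L - d_i1 = 30 - 17.531 = 12.469 cm.
Lens 2: 1/d_i2 = 1/f_2 - 1/d_o2 = 1/28 - 1/(12.469) = -0.04449 cm^-1, so d_i2 = -22.479 cm.
m_2 = -(-22.479)/(12.469) = 1.8028.
Overall magnification: m = m_1 m_2 = -1.9155.

-1.9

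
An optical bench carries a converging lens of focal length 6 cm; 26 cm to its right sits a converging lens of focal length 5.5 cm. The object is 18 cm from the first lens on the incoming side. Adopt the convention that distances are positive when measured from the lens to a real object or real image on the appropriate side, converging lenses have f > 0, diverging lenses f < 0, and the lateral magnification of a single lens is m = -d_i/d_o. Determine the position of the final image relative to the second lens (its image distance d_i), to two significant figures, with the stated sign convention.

8.1 cm

First lens: d_i1 = 1/(1/6 - 1/18) = 9.000 cm.
Object distance for lens 2: d_o2 = 26 - 9.000 = 17.000 cm.
Second lens: d_i2 = 1/(1/5.5 - 1/(17.000)) = 8.130 cm.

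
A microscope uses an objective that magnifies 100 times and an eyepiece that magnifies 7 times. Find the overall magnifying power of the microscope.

The overall magnification of a compound microscope is the product of the objective and eyepiece magnifications:
M = M_obj x M_eye = 100 x 7 = 700.

700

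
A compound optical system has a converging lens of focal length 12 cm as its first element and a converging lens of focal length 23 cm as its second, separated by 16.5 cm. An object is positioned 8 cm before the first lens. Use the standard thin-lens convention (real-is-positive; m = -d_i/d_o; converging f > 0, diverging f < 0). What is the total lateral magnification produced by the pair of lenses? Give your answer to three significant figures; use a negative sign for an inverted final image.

First lens: d_i1 = 1/(1/12 - 1/8) = -24.000 cm.
m_1 = -(-24.000)/8 = 3.0000.
The intermediate image is virtual, 24.000 cm to the left of lens 1, so d_o2 = L - d_i1 = 16.5 - (-24.000) = 40.500 cm.
Second lens: d_i2 = 1/(1/23 - 1/(40.500)) = 53.229 cm.
m_2 = -(53.229)/(40.500) = -1.3143.
The system's lateral magnification is m_1 m_2 = (3.0000)(-1.3143) = -3.9429.

-3.94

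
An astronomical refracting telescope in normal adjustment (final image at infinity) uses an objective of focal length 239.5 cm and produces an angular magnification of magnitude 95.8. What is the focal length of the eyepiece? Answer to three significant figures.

|M| = f_obj/f_eye, so f_eye = f_obj/|M| = 239.5/95.8 = 2.500 cm.

2.50 cm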